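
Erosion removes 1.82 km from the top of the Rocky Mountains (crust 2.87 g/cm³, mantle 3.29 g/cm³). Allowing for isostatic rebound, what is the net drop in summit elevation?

0.232 km

Rebound u = e ρ_c/ρ_m = 1.82 km × 2.87/3.29 = 1.588 km.
Net surface drop = e − u = 1.82 km − 1.588 km = e (ρ_m − ρ_c)/ρ_m = 0.232 km.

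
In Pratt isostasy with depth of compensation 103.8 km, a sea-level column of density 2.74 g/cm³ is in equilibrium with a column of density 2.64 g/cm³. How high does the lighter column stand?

ρ_ref D = ρ (D + h) → h = D (ρ_ref − ρ)/ρ.
h = 103.8 km × (2.74 − 2.64)/2.64 = 3.93 km.

3.93 km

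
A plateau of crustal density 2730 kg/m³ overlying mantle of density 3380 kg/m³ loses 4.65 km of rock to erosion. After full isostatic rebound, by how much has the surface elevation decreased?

0.894 km

Rebound u = e ρ_c/ρ_m = 4.65 km × 2730/3380 = 3.756 km.
Net surface drop = e − u = 4.65 km − 3.756 km = e (ρ_m − ρ_c)/ρ_m = 0.894 km.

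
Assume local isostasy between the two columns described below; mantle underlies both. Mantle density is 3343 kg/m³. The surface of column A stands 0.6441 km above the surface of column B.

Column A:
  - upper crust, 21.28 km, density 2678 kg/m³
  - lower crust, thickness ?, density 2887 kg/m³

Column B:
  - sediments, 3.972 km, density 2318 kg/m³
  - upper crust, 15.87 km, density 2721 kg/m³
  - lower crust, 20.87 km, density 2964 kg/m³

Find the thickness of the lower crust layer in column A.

21.6 km

Take the compensation level at the base of the deeper column (depth z_c below the surface of column A) and equate Σ ρ_i t_i down to z_c; mantle fills any gap and the z_c terms cancel.
Column A: 21.28×2678 + x×2887 + (z_c − 21.28 − x)×3343
Column B: 0.6441×0 + 3.972×2318 + 15.87×2721 + 20.87×2964 + (z_c − 0.6441 − 40.712)×3343
The z_c×3343 term appears on both sides and cancels. Collect the known terms of each column as K = Σ(ρt)_known − 3343 × (depth of known layers): K_A = 56987.84 − 3343×21.28 = −14151.2; K_B = 114248.046 − 3343×(0.6441 + 40.712) = −24005.3963.
Balance: K_A − x×(3343 − 2887) = K_B, so x = (K_A − K_B)/(3343 − 2887) = 9854.2/456 = 21.6 km.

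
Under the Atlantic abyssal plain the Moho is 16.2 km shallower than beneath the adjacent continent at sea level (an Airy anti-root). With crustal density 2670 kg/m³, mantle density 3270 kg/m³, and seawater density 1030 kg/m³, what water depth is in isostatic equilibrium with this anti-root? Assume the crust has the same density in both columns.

Replacing a thickness d of crust by seawater at the top must be balanced by replacing crust with mantle at the base: d (ρ_c − ρ_w) = a (ρ_m − ρ_c).
d = a (ρ_m − ρ_c)/(ρ_c − ρ_w) = 16.2 km × 600/1640 = 5.93 km.

5.93 km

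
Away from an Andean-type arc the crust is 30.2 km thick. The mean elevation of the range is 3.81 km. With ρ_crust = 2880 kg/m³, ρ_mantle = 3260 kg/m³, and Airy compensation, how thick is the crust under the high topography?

62.9 km

Root depth r = h ρ_c / (ρ_m − ρ_c) = 3.81 km × 2880 / 380 = 28.88 km.
Total thickness = T + h + r = 30.2 km + 3.81 km + 28.88 km = 62.9 km.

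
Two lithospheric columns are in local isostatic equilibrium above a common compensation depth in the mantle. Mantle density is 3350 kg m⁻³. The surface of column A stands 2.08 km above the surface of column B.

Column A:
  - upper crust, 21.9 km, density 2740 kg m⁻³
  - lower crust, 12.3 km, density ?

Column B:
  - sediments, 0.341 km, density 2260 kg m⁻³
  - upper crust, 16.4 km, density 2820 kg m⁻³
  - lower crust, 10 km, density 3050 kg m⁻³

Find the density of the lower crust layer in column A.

2890 kg m⁻³

Take the compensation level at the base of the deeper column (depth z_c below the surface of column A) and equate Σ ρ_i t_i down to z_c; mantle fills any gap and the z_c terms cancel.
Column A: 21.9×2740 + 12.3×ρ + (z_c − 34.2)×3350
Column B: 2.08×0 + 0.341×2260 + 16.4×2820 + 10×3050 + (z_c − 2.08 − 26.741)×3350
The z_c×3350 term appears on both sides and cancels. Collect the known terms of each column as K = Σ(ρt)_known − 3350 × (depth of known layers): K_A = 60006 − 3350×34.2 = −54564; K_B = 77518.66 − 3350×(2.08 + 26.741) = −19031.69.
Balance: K_A + 12.3×ρ = K_B, so ρ = (K_B − K_A)/12.3 = 35532.3/12.3 = 2890 kg m⁻³.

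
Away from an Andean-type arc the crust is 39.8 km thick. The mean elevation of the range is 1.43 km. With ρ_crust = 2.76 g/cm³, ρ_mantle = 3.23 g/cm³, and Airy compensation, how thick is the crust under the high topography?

49.6 km

Root depth r = h ρ_c / (ρ_m − ρ_c) = 1.43 km × 2.76 / 0.47 = 8.397 km.
Total thickness = T + h + r = 39.8 km + 1.43 km + 8.397 km = 49.6 km.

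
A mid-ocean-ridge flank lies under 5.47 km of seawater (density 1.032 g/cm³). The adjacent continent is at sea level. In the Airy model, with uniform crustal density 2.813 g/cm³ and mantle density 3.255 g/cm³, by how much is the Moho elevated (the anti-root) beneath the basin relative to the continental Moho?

22 km

In Airy isostatic equilibrium: replacing crust with seawater at the top is compensated by replacing crust with mantle at the base: d (ρ_c − ρ_w) = a (ρ_m − ρ_c).
a = d (ρ_c − ρ_w)/(ρ_m − ρ_c) = 5.47 km × 1.781/0.442 = 22 km.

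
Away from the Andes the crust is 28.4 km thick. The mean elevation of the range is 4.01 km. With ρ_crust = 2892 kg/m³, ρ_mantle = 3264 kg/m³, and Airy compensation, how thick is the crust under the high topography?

Root depth r = h ρ_c / (ρ_m − ρ_c) = 4.01 km × 2892 / 372 = 31.17 km.
Total thickness = T + h + r = 28.4 km + 4.01 km + 31.17 km = 63.6 km.

63.6 km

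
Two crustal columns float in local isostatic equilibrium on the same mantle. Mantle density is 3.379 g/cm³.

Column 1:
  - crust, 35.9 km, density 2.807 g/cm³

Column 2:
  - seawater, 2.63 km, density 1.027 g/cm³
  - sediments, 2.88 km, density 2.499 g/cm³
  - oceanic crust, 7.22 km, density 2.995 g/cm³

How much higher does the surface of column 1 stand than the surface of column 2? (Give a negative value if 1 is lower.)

For any compensation level in the mantle, the mantle terms cancel and isostasy reduces to e = (Σt_1 − Σt_2) − (Σ(ρt)_1 − Σ(ρt)_2) / ρ_m.
Σt_1 = 35.9 km; Σt_2 = 12.73 km; Σ(ρt)_1 = 100.7713; Σ(ρt)_2 = 31.52203 (in km·g/cm³).
e = (35.9 − 12.73) − (100.7713 − 31.52203) / 3.379 = 2.68 km.

2.68 km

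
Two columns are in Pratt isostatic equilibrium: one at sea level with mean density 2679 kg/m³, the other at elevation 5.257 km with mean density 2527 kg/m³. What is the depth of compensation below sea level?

ρ_ref D = ρ (D + h) → D (ρ_ref − ρ) = ρ h.
D = ρ h/(ρ_ref − ρ) = 2527 × 5.257 km/(2679 − 2527) = 87.4 km.

87.4 km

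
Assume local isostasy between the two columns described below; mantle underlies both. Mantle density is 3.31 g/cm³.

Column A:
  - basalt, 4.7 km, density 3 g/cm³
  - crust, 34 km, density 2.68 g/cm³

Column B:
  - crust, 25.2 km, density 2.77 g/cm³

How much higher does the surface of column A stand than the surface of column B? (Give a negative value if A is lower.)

2.8 km

For any compensation level in the mantle, the mantle terms cancel and isostasy reduces to e = (Σt_A − Σt_B) − (Σ(ρt)_A − Σ(ρt)_B) / ρ_m.
Σt_A = 38.7 km; Σt_B = 25.2 km; Σ(ρt)_A = 105.22; Σ(ρt)_B = 69.804 (in km·g/cm³).
e = (38.7 − 25.2) − (105.22 − 69.804) / 3.31 = 2.8 km.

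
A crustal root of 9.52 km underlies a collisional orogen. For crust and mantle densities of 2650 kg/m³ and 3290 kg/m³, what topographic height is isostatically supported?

2.3 km

Balancing pressure at the compensation depth: ρ_c h = (ρ_m − ρ_c) r.
h = r (ρ_m − ρ_c) / ρ_c = 9.52 km × (3290 − 2650) / 2650 = 2.3 km.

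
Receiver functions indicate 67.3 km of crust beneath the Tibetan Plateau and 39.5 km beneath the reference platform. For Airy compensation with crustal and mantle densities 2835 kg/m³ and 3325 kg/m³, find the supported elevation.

4.1 km

Excess crust Δ = 67.3 km − 39.5 km = 27.8 km, split between elevation h and root r with h + r = Δ.
Airy balance ρ_c h = (ρ_m − ρ_c) r gives r = h ρ_c/(ρ_m − ρ_c), so h (1 + ρ_c/(ρ_m − ρ_c)) = Δ, i.e. h = Δ (ρ_m − ρ_c)/ρ_m.
h = 27.8 km × 490/3325 = 4.1 km.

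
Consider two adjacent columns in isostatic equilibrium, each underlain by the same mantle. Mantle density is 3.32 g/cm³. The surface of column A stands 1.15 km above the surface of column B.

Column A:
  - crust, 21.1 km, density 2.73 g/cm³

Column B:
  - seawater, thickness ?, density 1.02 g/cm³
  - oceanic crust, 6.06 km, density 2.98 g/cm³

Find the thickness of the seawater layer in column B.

Take the compensation level at the base of the deeper column (depth z_c below the surface of column A) and equate Σ ρ_i t_i down to z_c; mantle fills any gap and the z_c terms cancel.
Column A: 21.1×2.73 + (z_c − 21.1)×3.32
Column B: 1.15×0 + x×1.02 + 6.06×2.98 + (z_c − 1.15 − 6.06 − x)×3.32
The z_c×3.32 term appears on both sides and cancels. Collect the known terms of each column as K = Σ(ρt)_known − 3.32 × (depth of known layers): K_A = 57.603 − 3.32×21.1 = −12.449; K_B = 18.0588 − 3.32×(1.15 + 6.06) = −5.8784.
Balance: K_A = K_B − x×(3.32 − 1.02), so x = (K_B − K_A)/(3.32 − 1.02) = 6.5706/2.3 = 2.86 km.

2.86 km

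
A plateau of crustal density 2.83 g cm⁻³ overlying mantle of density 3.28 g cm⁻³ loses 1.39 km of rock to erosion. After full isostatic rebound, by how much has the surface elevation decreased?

0.191 km

Rebound u = e ρ_c/ρ_m = 1.39 km × 2.83/3.28 = 1.199 km.
Net surface drop = e − u = 1.39 km − 1.199 km = e (ρ_m − ρ_c)/ρ_m = 0.191 km.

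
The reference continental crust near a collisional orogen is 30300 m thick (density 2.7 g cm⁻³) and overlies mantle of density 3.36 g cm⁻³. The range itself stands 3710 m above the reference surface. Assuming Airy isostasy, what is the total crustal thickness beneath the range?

Root depth r = h ρ_c / (ρ_m − ρ_c) = 3710 m × 2.7 / 0.66 = 15180 m.
Total thickness = T + h + r = 30300 m + 3710 m + 15180 m = 49200 m.

49200 m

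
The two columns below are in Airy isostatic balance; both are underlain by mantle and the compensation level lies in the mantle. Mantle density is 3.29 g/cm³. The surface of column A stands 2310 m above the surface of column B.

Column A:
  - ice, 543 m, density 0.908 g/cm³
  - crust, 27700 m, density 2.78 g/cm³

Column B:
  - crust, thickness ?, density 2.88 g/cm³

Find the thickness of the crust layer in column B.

Take the compensation level at the base of the deeper column (depth z_c below the surface of column A) and equate Σ ρ_i t_i down to z_c; mantle fills any gap and the z_c terms cancel.
Column A: 543×0.908 + 27700×2.78 + (z_c − 28243)×3.29
Column B: 2310×0 + x×2.88 + (z_c − 2310 − 0 − x)×3.29
The z_c×3.29 term appears on both sides and cancels. Collect the known terms of each column as K = Σ(ρt)_known − 3.29 × (depth of known layers): K_A = 77499.044 − 3.29×28243 = −15420.426; K_B = 0 − 3.29×(2310 + 0) = −7599.9.
Balance: K_A = K_B − x×(3.29 − 2.88), so x = (K_B − K_A)/(3.29 − 2.88) = 7820.53/0.41 = 19100 m.

19100 m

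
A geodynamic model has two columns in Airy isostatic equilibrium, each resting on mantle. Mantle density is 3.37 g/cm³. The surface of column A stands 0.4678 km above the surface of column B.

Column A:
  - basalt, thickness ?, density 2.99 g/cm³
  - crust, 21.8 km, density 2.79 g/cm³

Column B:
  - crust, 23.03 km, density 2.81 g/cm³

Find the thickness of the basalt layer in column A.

4.81 km

Take the compensation level at the base of the deeper column (depth z_c below the surface of column A) and equate Σ ρ_i t_i down to z_c; mantle fills any gap and the z_c terms cancel.
Column A: x×2.99 + 21.8×2.79 + (z_c − 21.8 − x)×3.37
Column B: 0.4678×0 + 23.03×2.81 + (z_c − 0.4678 − 23.03)×3.37
The z_c×3.37 term appears on both sides and cancels. Collect the known terms of each column as K = Σ(ρt)_known − 3.37 × (depth of known layers): K_A = 60.822 − 3.37×21.8 = −12.644; K_B = 64.7143 − 3.37×(0.4678 + 23.03) = −14.473286.
Balance: K_A − x×(3.37 − 2.99) = K_B, so x = (K_A − K_B)/(3.37 − 2.99) = 1.82929/0.38 = 4.81 km.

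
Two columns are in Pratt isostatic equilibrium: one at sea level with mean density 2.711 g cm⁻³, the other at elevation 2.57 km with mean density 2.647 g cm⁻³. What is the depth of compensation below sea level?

106 km

ρ_ref D = ρ (D + h) → D (ρ_ref − ρ) = ρ h.
D = ρ h/(ρ_ref − ρ) = 2.647 × 2.57 km/(2.711 − 2.647) = 106 km.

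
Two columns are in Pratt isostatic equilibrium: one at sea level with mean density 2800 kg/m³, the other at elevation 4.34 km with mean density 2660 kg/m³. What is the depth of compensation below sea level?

82.5 km

ρ_ref D = ρ (D + h) → D (ρ_ref − ρ) = ρ h.
D = ρ h/(ρ_ref − ρ) = 2660 × 4.34 km/(2800 − 2660) = 82.5 km.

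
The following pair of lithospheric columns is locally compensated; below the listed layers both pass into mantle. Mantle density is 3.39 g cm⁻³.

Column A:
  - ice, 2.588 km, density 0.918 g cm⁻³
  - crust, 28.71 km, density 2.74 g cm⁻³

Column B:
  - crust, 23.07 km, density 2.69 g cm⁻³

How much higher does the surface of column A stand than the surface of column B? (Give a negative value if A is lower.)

For any compensation level in the mantle, the mantle terms cancel and isostasy reduces to e = (Σt_A − Σt_B) − (Σ(ρt)_A − Σ(ρt)_B) / ρ_m.
Σt_A = 31.298 km; Σt_B = 23.07 km; Σ(ρt)_A = 81.041184; Σ(ρt)_B = 62.0583 (in km·g cm⁻³).
e = (31.298 − 23.07) − (81.041184 − 62.0583) / 3.39 = 2.63 km.

2.63 km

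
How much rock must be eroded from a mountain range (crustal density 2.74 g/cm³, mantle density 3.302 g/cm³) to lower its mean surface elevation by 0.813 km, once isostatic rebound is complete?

Net drop Δ = e − u = e − e ρ_c/ρ_m = e (ρ_m − ρ_c)/ρ_m.
e = Δ ρ_m/(ρ_m − ρ_c) = 0.813 km × 3.302/0.562 = 4.78 km.

4.78 km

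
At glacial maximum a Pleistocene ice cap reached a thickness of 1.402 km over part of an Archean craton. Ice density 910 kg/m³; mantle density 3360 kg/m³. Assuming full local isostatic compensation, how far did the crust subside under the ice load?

0.38 km

For local isostatic compensation: the ice load ρ_ice t is balanced by mantle displaced below, ρ_m s.
s = t ρ_ice / ρ_m = 1.402 km × 910/3360 = 0.38 km.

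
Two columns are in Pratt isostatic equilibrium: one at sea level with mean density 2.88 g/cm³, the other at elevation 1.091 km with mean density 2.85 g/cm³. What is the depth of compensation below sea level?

104 km

ρ_ref D = ρ (D + h) → D (ρ_ref − ρ) = ρ h.
D = ρ h/(ρ_ref − ρ) = 2.85 × 1.091 km/(2.88 − 2.85) = 104 km.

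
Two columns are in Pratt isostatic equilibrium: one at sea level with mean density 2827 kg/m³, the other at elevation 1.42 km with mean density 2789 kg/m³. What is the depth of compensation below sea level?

ρ_ref D = ρ (D + h) → D (ρ_ref − ρ) = ρ h.
D = ρ h/(ρ_ref − ρ) = 2789 × 1.42 km/(2827 − 2789) = 104 km.

104 km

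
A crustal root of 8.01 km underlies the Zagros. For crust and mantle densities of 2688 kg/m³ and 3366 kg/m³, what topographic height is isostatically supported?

Equating mass per unit area of the two columns: ρ_c h = (ρ_m − ρ_c) r.
h = r (ρ_m − ρ_c) / ρ_c = 8.01 km × (3366 − 2688) / 2688 = 2.02 km.

2.02 km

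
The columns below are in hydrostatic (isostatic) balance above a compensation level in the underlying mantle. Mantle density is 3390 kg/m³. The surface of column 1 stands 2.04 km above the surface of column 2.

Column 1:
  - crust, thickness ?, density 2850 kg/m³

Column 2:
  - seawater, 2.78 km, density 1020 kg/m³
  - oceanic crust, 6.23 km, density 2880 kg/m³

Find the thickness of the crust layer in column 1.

Take the compensation level at the base of the deeper column (depth z_c below the surface of column 1) and equate Σ ρ_i t_i down to z_c; mantle fills any gap and the z_c terms cancel.
Column 1: x×2850 + (z_c − 0 − x)×3390
Column 2: 2.04×0 + 2.78×1020 + 6.23×2880 + (z_c − 2.04 − 9.01)×3390
The z_c×3390 term appears on both sides and cancels. Collect the known terms of each column as K = Σ(ρt)_known − 3390 × (depth of known layers): K_1 = 0 − 3390×0 = 0; K_2 = 20778 − 3390×(2.04 + 9.01) = −16681.5.
Balance: K_1 − x×(3390 − 2850) = K_2, so x = (K_1 − K_2)/(3390 − 2850) = 16681.5/540 = 30.9 km.

30.9 km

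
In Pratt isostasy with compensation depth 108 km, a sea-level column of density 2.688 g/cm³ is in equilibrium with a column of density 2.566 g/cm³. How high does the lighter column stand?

ρ_ref D = ρ (D + h) → h = D (ρ_ref − ρ)/ρ.
h = 108 km × (2.688 − 2.566)/2.566 = 5.13 km.

5.13 km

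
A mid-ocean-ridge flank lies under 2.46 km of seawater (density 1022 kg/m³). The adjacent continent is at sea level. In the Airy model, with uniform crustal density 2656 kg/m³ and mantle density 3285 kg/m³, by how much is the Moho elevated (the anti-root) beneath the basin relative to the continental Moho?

Isostatic balance requires: replacing crust with seawater at the top is compensated by replacing crust with mantle at the base: d (ρ_c − ρ_w) = a (ρ_m − ρ_c).
a = d (ρ_c − ρ_w)/(ρ_m − ρ_c) = 2.46 km × 1634/629 = 6.39 km.

6.39 km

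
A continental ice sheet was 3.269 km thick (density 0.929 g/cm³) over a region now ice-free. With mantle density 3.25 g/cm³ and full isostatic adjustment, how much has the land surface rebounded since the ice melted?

Removing the load lets mantle flow back in; uplift u satisfies ρ_ice t = ρ_m u.
u = t ρ_ice/ρ_m = 3.269 km × 0.929/3.25 = 0.934 km.

0.934 km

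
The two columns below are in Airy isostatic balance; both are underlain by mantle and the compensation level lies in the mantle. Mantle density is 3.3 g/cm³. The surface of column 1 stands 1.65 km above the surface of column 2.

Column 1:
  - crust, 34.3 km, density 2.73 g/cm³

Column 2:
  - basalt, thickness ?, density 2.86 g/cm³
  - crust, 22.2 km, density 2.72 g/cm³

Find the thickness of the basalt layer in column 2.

2.8 km

Take the compensation level at the base of the deeper column (depth z_c below the surface of column 1) and equate Σ ρ_i t_i down to z_c; mantle fills any gap and the z_c terms cancel.
Column 1: 34.3×2.73 + (z_c − 34.3)×3.3
Column 2: 1.65×0 + x×2.86 + 22.2×2.72 + (z_c − 1.65 − 22.2 − x)×3.3
The z_c×3.3 term appears on both sides and cancels. Collect the known terms of each column as K = Σ(ρt)_known − 3.3 × (depth of known layers): K_1 = 93.639 − 3.3×34.3 = −19.551; K_2 = 60.384 − 3.3×(1.65 + 22.2) = −18.321.
Balance: K_1 = K_2 − x×(3.3 − 2.86), so x = (K_2 − K_1)/(3.3 − 2.86) = 1.23/0.44 = 2.8 km.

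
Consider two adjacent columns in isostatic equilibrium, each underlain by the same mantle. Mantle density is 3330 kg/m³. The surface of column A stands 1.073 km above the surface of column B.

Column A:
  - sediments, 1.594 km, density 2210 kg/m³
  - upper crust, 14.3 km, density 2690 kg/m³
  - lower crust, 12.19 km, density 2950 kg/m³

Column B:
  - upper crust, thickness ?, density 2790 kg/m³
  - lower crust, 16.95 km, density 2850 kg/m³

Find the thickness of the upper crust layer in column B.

7.15 km

Take the compensation level at the base of the deeper column (depth z_c below the surface of column A) and equate Σ ρ_i t_i down to z_c; mantle fills any gap and the z_c terms cancel.
Column A: 1.594×2210 + 14.3×2690 + 12.19×2950 + (z_c − 28.084)×3330
Column B: 1.073×0 + x×2790 + 16.95×2850 + (z_c − 1.073 − 16.95 − x)×3330
The z_c×3330 term appears on both sides and cancels. Collect the known terms of each column as K = Σ(ρt)_known − 3330 × (depth of known layers): K_A = 77950.24 − 3330×28.084 = −15569.48; K_B = 48307.5 − 3330×(1.073 + 16.95) = −11709.09.
Balance: K_A = K_B − x×(3330 − 2790), so x = (K_B − K_A)/(3330 − 2790) = 3860.39/540 = 7.15 km.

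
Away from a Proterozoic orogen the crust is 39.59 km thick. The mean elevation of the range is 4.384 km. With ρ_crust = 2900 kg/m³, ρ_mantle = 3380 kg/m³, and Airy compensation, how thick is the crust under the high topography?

Root depth r = h ρ_c / (ρ_m − ρ_c) = 4.384 km × 2900 / 480 = 26.49 km.
Total thickness = T + h + r = 39.59 km + 4.384 km + 26.49 km = 70.5 km.

70.5 km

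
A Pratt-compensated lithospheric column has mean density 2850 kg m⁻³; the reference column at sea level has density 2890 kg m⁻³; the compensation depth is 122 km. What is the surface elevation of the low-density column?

1.71 km

ρ_ref D = ρ (D + h) → h = D (ρ_ref − ρ)/ρ.
h = 122 km × (2890 − 2850)/2850 = 1.71 km.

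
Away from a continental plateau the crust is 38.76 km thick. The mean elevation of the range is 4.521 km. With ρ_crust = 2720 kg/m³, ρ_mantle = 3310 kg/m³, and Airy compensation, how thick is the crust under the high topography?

Root depth r = h ρ_c / (ρ_m − ρ_c) = 4.521 km × 2720 / 590 = 20.84 km.
Total thickness = T + h + r = 38.76 km + 4.521 km + 20.84 km = 64.1 km.

64.1 km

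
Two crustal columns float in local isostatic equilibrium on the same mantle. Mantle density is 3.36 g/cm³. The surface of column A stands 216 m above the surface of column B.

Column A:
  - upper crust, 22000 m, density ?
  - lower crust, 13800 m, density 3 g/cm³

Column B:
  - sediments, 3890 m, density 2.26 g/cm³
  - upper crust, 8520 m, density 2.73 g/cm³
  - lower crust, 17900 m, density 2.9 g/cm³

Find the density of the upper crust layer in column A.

Take the compensation level at the base of the deeper column (depth z_c below the surface of column A) and equate Σ ρ_i t_i down to z_c; mantle fills any gap and the z_c terms cancel.
Column A: 22000×ρ + 13800×3 + (z_c − 35800)×3.36
Column B: 216×0 + 3890×2.26 + 8520×2.73 + 17900×2.9 + (z_c − 216 − 30310)×3.36
The z_c×3.36 term appears on both sides and cancels. Collect the known terms of each column as K = Σ(ρt)_known − 3.36 × (depth of known layers): K_A = 41400 − 3.36×35800 = −78888; K_B = 83961 − 3.36×(216 + 30310) = −18606.36.
Balance: K_A + 22000×ρ = K_B, so ρ = (K_B − K_A)/22000 = 60281.6/22000 = 2.74 g/cm³.

2.74 g/cm³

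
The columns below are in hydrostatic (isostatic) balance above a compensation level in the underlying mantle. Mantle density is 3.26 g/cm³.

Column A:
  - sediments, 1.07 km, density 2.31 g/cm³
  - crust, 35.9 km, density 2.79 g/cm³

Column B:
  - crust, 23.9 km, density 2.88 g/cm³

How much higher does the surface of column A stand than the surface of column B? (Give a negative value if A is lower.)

2.7 km

For any compensation level in the mantle, the mantle terms cancel and isostasy reduces to e = (Σt_A − Σt_B) − (Σ(ρt)_A − Σ(ρt)_B) / ρ_m.
Σt_A = 36.97 km; Σt_B = 23.9 km; Σ(ρt)_A = 102.6327; Σ(ρt)_B = 68.832 (in km·g/cm³).
e = (36.97 − 23.9) − (102.6327 − 68.832) / 3.26 = 2.7 km.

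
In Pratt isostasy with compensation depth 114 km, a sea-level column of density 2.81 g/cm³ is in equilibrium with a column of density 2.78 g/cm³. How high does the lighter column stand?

1.23 km

ρ_ref D = ρ (D + h) → h = D (ρ_ref − ρ)/ρ.
h = 114 km × (2.81 − 2.78)/2.78 = 1.23 km.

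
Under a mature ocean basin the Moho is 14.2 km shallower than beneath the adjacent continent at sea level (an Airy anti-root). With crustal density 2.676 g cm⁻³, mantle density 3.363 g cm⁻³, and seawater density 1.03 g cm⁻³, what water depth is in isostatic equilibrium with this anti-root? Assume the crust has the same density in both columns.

Replacing a thickness d of crust by seawater at the top must be balanced by replacing crust with mantle at the base: d (ρ_c − ρ_w) = a (ρ_m − ρ_c).
d = a (ρ_m − ρ_c)/(ρ_c − ρ_w) = 14.2 km × 0.687/1.646 = 5.93 km.

5.93 km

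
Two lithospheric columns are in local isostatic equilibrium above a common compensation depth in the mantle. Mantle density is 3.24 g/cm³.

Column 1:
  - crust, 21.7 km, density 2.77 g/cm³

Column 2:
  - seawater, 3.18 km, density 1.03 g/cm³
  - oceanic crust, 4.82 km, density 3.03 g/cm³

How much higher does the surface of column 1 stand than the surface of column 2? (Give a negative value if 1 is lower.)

0.666 km

For any compensation level in the mantle, the mantle terms cancel and isostasy reduces to e = (Σt_1 − Σt_2) − (Σ(ρt)_1 − Σ(ρt)_2) / ρ_m.
Σt_1 = 21.7 km; Σt_2 = 8 km; Σ(ρt)_1 = 60.109; Σ(ρt)_2 = 17.88 (in km·g/cm³).
e = (21.7 − 8) − (60.109 − 17.88) / 3.24 = 0.666 km.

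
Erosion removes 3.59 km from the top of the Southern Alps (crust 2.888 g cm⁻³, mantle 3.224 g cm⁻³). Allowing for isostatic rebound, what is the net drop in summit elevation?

Rebound u = e ρ_c/ρ_m = 3.59 km × 2.888/3.224 = 3.216 km.
Net surface drop = e − u = 3.59 km − 3.216 km = e (ρ_m − ρ_c)/ρ_m = 0.374 km.

0.374 km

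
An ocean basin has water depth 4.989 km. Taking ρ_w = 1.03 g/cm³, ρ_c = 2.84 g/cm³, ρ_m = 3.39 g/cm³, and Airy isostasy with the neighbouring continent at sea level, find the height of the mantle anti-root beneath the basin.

Balancing pressure at the compensation depth: replacing crust with seawater at the top is compensated by replacing crust with mantle at the base: d (ρ_c − ρ_w) = a (ρ_m − ρ_c).
a = d (ρ_c − ρ_w)/(ρ_m − ρ_c) = 4.989 km × 1.81/0.55 = 16.4 km.

16.4 km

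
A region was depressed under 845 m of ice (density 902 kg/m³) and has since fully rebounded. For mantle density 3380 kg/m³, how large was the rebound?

226 m

Removing the load lets mantle flow back in; uplift u satisfies ρ_ice t = ρ_m u.
u = t ρ_ice/ρ_m = 845 m × 902/3380 = 226 m.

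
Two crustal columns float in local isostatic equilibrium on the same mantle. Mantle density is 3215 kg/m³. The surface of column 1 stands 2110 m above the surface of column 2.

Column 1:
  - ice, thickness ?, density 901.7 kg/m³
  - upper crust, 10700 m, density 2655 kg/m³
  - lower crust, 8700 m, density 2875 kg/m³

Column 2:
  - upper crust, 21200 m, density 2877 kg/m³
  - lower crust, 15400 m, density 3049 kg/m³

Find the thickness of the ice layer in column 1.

Take the compensation level at the base of the deeper column (depth z_c below the surface of column 1) and equate Σ ρ_i t_i down to z_c; mantle fills any gap and the z_c terms cancel.
Column 1: x×901.7 + 10700×2655 + 8700×2875 + (z_c − 19400 − x)×3215
Column 2: 2110×0 + 21200×2877 + 15400×3049 + (z_c − 2110 − 36600)×3215
The z_c×3215 term appears on both sides and cancels. Collect the known terms of each column as K = Σ(ρt)_known − 3215 × (depth of known layers): K_1 = 53421000 − 3215×19400 = −8950000; K_2 = 107947000 − 3215×(2110 + 36600) = −16505650.
Balance: K_1 − x×(3215 − 901.7) = K_2, so x = (K_1 − K_2)/(3215 − 901.7) = 7555650/2313.3 = 3270 m.

3270 m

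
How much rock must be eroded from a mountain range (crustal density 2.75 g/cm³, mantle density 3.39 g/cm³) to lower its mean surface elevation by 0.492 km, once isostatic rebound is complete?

2.61 km

Net drop Δ = e − u = e − e ρ_c/ρ_m = e (ρ_m − ρ_c)/ρ_m.
e = Δ ρ_m/(ρ_m − ρ_c) = 0.492 km × 3.39/0.64 = 2.61 km.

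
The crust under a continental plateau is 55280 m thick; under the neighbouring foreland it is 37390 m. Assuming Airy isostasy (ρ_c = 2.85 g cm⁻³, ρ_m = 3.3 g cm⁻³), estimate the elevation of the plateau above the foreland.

Excess crust Δ = 55280 m − 37390 m = 17890 m, split between elevation h and root r with h + r = Δ.
Airy balance ρ_c h = (ρ_m − ρ_c) r gives r = h ρ_c/(ρ_m − ρ_c), so h (1 + ρ_c/(ρ_m − ρ_c)) = Δ, i.e. h = Δ (ρ_m − ρ_c)/ρ_m.
h = 17890 m × 0.45/3.3 = 2440 m.

2440 m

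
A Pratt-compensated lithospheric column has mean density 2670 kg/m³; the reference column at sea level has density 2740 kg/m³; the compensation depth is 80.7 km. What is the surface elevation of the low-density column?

2.12 km

ρ_ref D = ρ (D + h) → h = D (ρ_ref − ρ)/ρ.
h = 80.7 km × (2740 − 2670)/2670 = 2.12 km.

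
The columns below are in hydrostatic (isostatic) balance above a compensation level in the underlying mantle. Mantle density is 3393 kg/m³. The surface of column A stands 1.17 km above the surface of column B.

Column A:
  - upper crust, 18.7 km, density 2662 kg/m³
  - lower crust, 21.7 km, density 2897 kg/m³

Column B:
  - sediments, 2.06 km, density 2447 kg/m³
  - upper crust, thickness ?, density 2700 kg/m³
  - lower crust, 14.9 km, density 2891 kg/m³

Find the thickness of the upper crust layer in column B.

Take the compensation level at the base of the deeper column (depth z_c below the surface of column A) and equate Σ ρ_i t_i down to z_c; mantle fills any gap and the z_c terms cancel.
Column A: 18.7×2662 + 21.7×2897 + (z_c − 40.4)×3393
Column B: 1.17×0 + 2.06×2447 + x×2700 + 14.9×2891 + (z_c − 1.17 − 16.96 − x)×3393
The z_c×3393 term appears on both sides and cancels. Collect the known terms of each column as K = Σ(ρt)_known − 3393 × (depth of known layers): K_A = 112644.3 − 3393×40.4 = −24432.9; K_B = 48116.72 − 3393×(1.17 + 16.96) = −13398.37.
Balance: K_A = K_B − x×(3393 − 2700), so x = (K_B − K_A)/(3393 − 2700) = 11034.5/693 = 15.9 km.

15.9 km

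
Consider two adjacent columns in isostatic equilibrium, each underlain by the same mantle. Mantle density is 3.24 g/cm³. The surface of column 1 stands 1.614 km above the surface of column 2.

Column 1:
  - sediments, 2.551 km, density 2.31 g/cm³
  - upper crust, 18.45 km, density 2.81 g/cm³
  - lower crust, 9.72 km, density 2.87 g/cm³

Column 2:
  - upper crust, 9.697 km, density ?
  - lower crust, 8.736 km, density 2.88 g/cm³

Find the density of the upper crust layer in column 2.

Take the compensation level at the base of the deeper column (depth z_c below the surface of column 1) and equate Σ ρ_i t_i down to z_c; mantle fills any gap and the z_c terms cancel.
Column 1: 2.551×2.31 + 18.45×2.81 + 9.72×2.87 + (z_c − 30.721)×3.24
Column 2: 1.614×0 + 9.697×ρ + 8.736×2.88 + (z_c − 1.614 − 18.433)×3.24
The z_c×3.24 term appears on both sides and cancels. Collect the known terms of each column as K = Σ(ρt)_known − 3.24 × (depth of known layers): K_1 = 85.63371 − 3.24×30.721 = −13.90233; K_2 = 25.15968 − 3.24×(1.614 + 18.433) = −39.7926.
Balance: K_1 = K_2 + 9.697×ρ, so ρ = (K_1 − K_2)/9.697 = 25.8903/9.697 = 2.67 g/cm³.

2.67 g/cm³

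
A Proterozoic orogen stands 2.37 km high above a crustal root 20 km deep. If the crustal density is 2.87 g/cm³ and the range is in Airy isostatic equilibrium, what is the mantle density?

Airy balance: ρ_c h = (ρ_m − ρ_c) r → ρ_m = ρ_c (1 + h/r).
ρ_m = 2.87 × (1 + 2.37 km/20 km) = 3.21 g/cm³.

3.21 g/cm³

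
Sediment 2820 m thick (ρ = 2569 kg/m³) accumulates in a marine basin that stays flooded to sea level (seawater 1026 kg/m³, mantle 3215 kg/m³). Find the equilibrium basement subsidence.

Submarine loading: the sediment displaces seawater, and the subsidence is in turn flooded, so s (ρ_m − ρ_w) = t (ρ_sed − ρ_w).
s = 2820 m × (2569 − 1026) / (3215 − 1026) = 1990 m.

1990 m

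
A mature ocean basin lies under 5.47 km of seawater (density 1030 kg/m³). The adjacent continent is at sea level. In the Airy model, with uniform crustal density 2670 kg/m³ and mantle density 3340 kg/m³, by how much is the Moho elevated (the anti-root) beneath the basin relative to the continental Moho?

In Airy isostatic equilibrium: replacing crust with seawater at the top is compensated by replacing crust with mantle at the base: d (ρ_c − ρ_w) = a (ρ_m − ρ_c).
a = d (ρ_c − ρ_w)/(ρ_m − ρ_c) = 5.47 km × 1640/670 = 13.4 km.

13.4 km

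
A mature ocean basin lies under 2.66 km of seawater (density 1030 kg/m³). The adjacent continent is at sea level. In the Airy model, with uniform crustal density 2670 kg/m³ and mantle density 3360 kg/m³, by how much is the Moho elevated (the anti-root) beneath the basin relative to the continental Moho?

Balancing pressure at the compensation depth: replacing crust with seawater at the top is compensated by replacing crust with mantle at the base: d (ρ_c − ρ_w) = a (ρ_m − ρ_c).
a = d (ρ_c − ρ_w)/(ρ_m − ρ_c) = 2.66 km × 1640/690 = 6.32 km.

6.32 km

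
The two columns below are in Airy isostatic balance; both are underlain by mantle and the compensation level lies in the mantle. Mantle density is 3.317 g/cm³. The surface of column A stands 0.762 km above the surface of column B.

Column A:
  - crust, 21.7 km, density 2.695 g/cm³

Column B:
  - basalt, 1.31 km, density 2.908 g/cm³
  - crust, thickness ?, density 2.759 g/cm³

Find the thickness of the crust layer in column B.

Take the compensation level at the base of the deeper column (depth z_c below the surface of column A) and equate Σ ρ_i t_i down to z_c; mantle fills any gap and the z_c terms cancel.
Column A: 21.7×2.695 + (z_c − 21.7)×3.317
Column B: 0.762×0 + 1.31×2.908 + x×2.759 + (z_c − 0.762 − 1.31 − x)×3.317
The z_c×3.317 term appears on both sides and cancels. Collect the known terms of each column as K = Σ(ρt)_known − 3.317 × (depth of known layers): K_A = 58.4815 − 3.317×21.7 = −13.4974; K_B = 3.80948 − 3.317×(0.762 + 1.31) = −3.063344.
Balance: K_A = K_B − x×(3.317 − 2.759), so x = (K_B − K_A)/(3.317 − 2.759) = 10.4341/0.558 = 18.7 km.

18.7 km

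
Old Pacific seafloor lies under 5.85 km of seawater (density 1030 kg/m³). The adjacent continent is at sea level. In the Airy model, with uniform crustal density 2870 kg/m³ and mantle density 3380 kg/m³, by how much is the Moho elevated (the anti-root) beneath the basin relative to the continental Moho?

21.1 km

By Archimedes' principle applied to the lithosphere: replacing crust with seawater at the top is compensated by replacing crust with mantle at the base: d (ρ_c − ρ_w) = a (ρ_m − ρ_c).
a = d (ρ_c − ρ_w)/(ρ_m − ρ_c) = 5.85 km × 1840/510 = 21.1 km.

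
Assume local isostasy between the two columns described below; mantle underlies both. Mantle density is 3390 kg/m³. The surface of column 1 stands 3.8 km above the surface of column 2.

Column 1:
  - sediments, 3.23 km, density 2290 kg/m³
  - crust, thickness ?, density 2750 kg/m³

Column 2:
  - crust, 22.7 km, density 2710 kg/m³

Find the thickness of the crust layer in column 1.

38.7 km

Take the compensation level at the base of the deeper column (depth z_c below the surface of column 1) and equate Σ ρ_i t_i down to z_c; mantle fills any gap and the z_c terms cancel.
Column 1: 3.23×2290 + x×2750 + (z_c − 3.23 − x)×3390
Column 2: 3.8×0 + 22.7×2710 + (z_c − 3.8 − 22.7)×3390
The z_c×3390 term appears on both sides and cancels. Collect the known terms of each column as K = Σ(ρt)_known − 3390 × (depth of known layers): K_1 = 7396.7 − 3390×3.23 = −3553; K_2 = 61517 − 3390×(3.8 + 22.7) = −28318.
Balance: K_1 − x×(3390 − 2750) = K_2, so x = (K_1 − K_2)/(3390 − 2750) = 24765/640 = 38.7 km.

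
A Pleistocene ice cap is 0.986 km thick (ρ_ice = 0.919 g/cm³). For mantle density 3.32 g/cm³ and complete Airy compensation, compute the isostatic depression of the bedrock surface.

0.273 km

By Archimedes' principle applied to the lithosphere: the ice load ρ_ice t is balanced by mantle displaced below, ρ_m s.
s = t ρ_ice / ρ_m = 0.986 km × 0.919/3.32 = 0.273 km.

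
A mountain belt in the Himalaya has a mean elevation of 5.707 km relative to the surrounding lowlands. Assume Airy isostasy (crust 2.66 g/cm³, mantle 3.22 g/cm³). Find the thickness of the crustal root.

By Archimedes' principle applied to the lithosphere: the weight of the topography is balanced by the buoyancy of the root, ρ_c h = (ρ_m − ρ_c) r.
r = h · ρ_c / (ρ_m − ρ_c) = 5.707 km × 2.66 / (3.22 − 2.66) = 27.1 km.

27.1 km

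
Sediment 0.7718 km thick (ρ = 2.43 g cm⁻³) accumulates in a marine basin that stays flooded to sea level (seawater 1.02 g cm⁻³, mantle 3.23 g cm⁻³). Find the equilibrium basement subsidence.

Submarine loading: the sediment displaces seawater, and the subsidence is in turn flooded, so s (ρ_m − ρ_w) = t (ρ_sed − ρ_w).
s = 0.7718 km × (2.43 − 1.02) / (3.23 − 1.02) = 0.492 km.

0.492 km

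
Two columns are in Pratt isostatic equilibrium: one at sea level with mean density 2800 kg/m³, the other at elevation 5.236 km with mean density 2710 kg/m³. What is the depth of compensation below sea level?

158 km

ρ_ref D = ρ (D + h) → D (ρ_ref − ρ) = ρ h.
D = ρ h/(ρ_ref − ρ) = 2710 × 5.236 km/(2800 − 2710) = 158 km.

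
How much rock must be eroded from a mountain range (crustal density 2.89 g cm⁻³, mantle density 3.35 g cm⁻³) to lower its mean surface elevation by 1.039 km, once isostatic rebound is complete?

7.57 km

Net drop Δ = e − u = e − e ρ_c/ρ_m = e (ρ_m − ρ_c)/ρ_m.
e = Δ ρ_m/(ρ_m − ρ_c) = 1.039 km × 3.35/0.46 = 7.57 km.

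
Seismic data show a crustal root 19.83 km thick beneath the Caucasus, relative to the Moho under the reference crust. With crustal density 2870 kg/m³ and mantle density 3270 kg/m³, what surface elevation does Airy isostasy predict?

2.76 km

By Archimedes' principle applied to the lithosphere: ρ_c h = (ρ_m − ρ_c) r.
h = r (ρ_m − ρ_c) / ρ_c = 19.83 km × (3270 − 2870) / 2870 = 2.76 km.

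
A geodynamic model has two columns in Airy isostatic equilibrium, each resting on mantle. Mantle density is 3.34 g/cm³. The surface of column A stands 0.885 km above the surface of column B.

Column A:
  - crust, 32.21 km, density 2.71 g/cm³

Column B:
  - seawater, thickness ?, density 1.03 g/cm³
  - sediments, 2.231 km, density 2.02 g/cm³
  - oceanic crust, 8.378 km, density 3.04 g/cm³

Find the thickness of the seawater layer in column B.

5.14 km

Take the compensation level at the base of the deeper column (depth z_c below the surface of column A) and equate Σ ρ_i t_i down to z_c; mantle fills any gap and the z_c terms cancel.
Column A: 32.21×2.71 + (z_c − 32.21)×3.34
Column B: 0.885×0 + x×1.03 + 2.231×2.02 + 8.378×3.04 + (z_c − 0.885 − 10.609 − x)×3.34
The z_c×3.34 term appears on both sides and cancels. Collect the known terms of each column as K = Σ(ρt)_known − 3.34 × (depth of known layers): K_A = 87.2891 − 3.34×32.21 = −20.2923; K_B = 29.97574 − 3.34×(0.885 + 10.609) = −8.41422.
Balance: K_A = K_B − x×(3.34 − 1.03), so x = (K_B − K_A)/(3.34 − 1.03) = 11.8781/2.31 = 5.14 km.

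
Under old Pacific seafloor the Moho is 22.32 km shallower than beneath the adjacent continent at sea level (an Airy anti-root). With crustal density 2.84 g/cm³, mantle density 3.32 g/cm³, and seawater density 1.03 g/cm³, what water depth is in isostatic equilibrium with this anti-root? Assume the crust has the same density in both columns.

5.92 km

Replacing a thickness d of crust by seawater at the top must be balanced by replacing crust with mantle at the base: d (ρ_c − ρ_w) = a (ρ_m − ρ_c).
d = a (ρ_m − ρ_c)/(ρ_c − ρ_w) = 22.32 km × 0.48/1.81 = 5.92 km.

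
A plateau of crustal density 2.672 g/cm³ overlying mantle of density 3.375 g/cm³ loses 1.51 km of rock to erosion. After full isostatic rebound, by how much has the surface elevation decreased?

0.315 km

Rebound u = e ρ_c/ρ_m = 1.51 km × 2.672/3.375 = 1.195 km.
Net surface drop = e − u = 1.51 km − 1.195 km = e (ρ_m − ρ_c)/ρ_m = 0.315 km.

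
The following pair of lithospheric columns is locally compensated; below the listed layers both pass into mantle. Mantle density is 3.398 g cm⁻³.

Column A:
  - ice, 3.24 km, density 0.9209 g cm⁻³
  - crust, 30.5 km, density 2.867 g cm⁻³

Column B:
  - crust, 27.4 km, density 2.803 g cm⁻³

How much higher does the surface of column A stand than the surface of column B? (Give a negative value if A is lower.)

2.33 km

For any compensation level in the mantle, the mantle terms cancel and isostasy reduces to e = (Σt_A − Σt_B) − (Σ(ρt)_A − Σ(ρt)_B) / ρ_m.
Σt_A = 33.74 km; Σt_B = 27.4 km; Σ(ρt)_A = 90.427216; Σ(ρt)_B = 76.8022 (in km·g cm⁻³).
e = (33.74 − 27.4) − (90.427216 − 76.8022) / 3.398 = 2.33 km.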